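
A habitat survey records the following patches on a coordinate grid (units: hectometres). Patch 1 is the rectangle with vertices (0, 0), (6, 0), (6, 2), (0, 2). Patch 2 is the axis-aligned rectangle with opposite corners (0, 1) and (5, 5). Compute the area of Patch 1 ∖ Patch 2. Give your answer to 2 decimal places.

7.00

|Patch 1∩Patch 2|: x∈[0,5], y∈[1,2] → 5·1 = 5.
|Patch 1| = 12.
|Patch 1 ∖ Patch 2| = |Patch 1| − |Patch 1∩Patch 2| = 12 − 5 = 7.00.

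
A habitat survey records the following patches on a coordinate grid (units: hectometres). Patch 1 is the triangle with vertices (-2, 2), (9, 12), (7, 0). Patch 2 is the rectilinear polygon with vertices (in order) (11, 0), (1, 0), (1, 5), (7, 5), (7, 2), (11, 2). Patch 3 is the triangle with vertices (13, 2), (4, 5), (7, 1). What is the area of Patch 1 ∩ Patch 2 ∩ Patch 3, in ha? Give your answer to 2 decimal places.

The intersection is the polygon with vertices (7,2), (7.333,2), (7.171,1.029), (7,1), (4,5), (7,4).
By the shoelace formula its area is 4.75.

4.75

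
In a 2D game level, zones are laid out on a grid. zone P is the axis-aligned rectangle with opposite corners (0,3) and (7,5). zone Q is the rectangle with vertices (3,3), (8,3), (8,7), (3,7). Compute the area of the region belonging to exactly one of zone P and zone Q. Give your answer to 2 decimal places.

|zone P∩zone Q|: x∈[3,7], y∈[3,5] → 4·2 = 8.
|zone P △ zone Q| = |zone P| + |zone Q| − 2·|zone P∩zone Q| = 14 + 20 − 16 = 18.00.

18.00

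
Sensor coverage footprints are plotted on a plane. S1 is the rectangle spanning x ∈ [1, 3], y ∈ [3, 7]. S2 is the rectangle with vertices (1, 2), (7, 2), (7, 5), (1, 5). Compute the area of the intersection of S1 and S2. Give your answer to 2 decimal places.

|S1∩S2|: x∈[1,3], y∈[3,5] → 2·2 = 4.

4.00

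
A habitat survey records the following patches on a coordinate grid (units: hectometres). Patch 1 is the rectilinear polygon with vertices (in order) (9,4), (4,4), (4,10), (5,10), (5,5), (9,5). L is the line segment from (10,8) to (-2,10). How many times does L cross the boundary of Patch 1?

The segment meets the boundary at (4,9), (5,8.833).

2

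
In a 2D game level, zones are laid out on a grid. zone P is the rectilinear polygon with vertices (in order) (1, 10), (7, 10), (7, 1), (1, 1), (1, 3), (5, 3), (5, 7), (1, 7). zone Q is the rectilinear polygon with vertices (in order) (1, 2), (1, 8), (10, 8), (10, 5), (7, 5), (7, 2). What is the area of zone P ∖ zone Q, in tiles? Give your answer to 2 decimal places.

18.00

|zone P| = 38, |zone P∩zone Q| = 20.
|zone P ∖ zone Q| = |zone P| − |zone P∩zone Q| = 38 − 20 = 18.00.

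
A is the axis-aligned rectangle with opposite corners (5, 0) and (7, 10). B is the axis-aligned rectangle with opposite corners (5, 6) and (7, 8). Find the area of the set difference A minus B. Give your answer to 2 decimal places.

16.00

|A∩B|: x∈[5,7], y∈[6,8] → 2·2 = 4.
|A| = 20.
|A ∖ B| = |A| − |A∩B| = 20 − 4 = 16.00.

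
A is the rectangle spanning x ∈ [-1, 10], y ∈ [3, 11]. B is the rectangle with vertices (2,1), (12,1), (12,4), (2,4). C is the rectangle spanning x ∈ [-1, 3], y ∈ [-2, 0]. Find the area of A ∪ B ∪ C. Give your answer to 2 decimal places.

By inclusion–exclusion:
Individual areas: |A| = 88, |B| = 30, |C| = 8.
|A∩B|: x∈[2,10], y∈[3,4] → 8·1 = 8.
|A∩C| = 0 (no overlap).
|B∩C| = 0 (no overlap).
|A∩B∩C| = 0.
|A ∪ B ∪ C| = 126 − 8 + 0 = 118.00.

118.00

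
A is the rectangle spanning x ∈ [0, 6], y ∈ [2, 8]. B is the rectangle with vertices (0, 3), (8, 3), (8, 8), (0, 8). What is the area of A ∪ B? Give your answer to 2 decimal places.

46.00

By inclusion–exclusion:
Individual areas: |A| = 36, |B| = 40.
|A∩B|: x∈[0,6], y∈[3,8] → 6·5 = 30.
|A ∪ B| = 76 − 30 = 46.00.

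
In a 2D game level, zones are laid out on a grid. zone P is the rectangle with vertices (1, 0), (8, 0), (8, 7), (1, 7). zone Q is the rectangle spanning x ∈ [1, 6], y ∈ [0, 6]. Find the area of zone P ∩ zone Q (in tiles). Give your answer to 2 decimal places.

30.00

|zone P∩zone Q|: x∈[1,6], y∈[0,6] → 5·6 = 30.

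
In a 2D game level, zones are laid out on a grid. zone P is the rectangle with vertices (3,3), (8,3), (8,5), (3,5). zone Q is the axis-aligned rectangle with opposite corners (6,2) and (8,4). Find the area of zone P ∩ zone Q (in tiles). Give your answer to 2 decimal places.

|zone P∩zone Q|: x∈[6,8], y∈[3,4] → 2·1 = 2.

2.00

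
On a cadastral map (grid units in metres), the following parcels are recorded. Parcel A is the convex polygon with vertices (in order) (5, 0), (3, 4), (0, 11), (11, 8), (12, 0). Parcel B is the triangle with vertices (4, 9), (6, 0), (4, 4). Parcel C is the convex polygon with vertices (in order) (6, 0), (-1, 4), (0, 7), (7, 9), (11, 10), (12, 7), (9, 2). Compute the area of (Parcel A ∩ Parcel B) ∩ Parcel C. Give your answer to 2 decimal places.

The region (Parcel A ∩ Parcel B) ∩ Parcel C is the polygon with vertices (4,4), (4,8.143), (4.179,8.194), (6,0).
By the shoelace formula its area is 4.92.

4.92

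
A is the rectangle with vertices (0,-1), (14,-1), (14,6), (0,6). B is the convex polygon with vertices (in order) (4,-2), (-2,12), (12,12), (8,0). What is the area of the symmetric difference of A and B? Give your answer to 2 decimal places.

|A| = 98, |B| = 118, |A∩B| = 46.5.
|A △ B| = |A| + |B| − 2·|A∩B| = 98 + 118 − 93 = 123.00.

123.00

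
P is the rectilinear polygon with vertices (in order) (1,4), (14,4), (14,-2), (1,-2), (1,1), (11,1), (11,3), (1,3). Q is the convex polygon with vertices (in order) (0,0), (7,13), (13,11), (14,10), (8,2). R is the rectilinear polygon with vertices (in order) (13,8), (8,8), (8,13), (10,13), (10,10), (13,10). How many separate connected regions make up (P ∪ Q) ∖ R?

2

(P ∪ Q) ∖ R splits into 2 disjoint pieces (area 113.4679, area 5.6667).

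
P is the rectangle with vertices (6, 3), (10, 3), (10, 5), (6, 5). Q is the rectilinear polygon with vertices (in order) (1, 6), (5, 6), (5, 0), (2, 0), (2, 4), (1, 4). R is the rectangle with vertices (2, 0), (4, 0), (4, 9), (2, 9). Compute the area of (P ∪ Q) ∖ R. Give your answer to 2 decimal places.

16.00

|P ∪ Q| = 28.
|(P ∪ Q) ∩ R| = 12.
|(P ∪ Q) ∖ R| = 28 − 12 = 16.00.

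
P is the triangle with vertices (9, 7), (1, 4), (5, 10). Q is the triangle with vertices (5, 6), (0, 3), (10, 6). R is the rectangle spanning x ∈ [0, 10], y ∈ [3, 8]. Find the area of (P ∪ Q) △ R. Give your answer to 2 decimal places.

|P ∪ Q| = 24.6111.
|(P ∪ Q) ∩ R| = 20.6111.
|(P ∪ Q) △ R| = 24.6111 + 50 − 41.2222 = 33.39.

33.39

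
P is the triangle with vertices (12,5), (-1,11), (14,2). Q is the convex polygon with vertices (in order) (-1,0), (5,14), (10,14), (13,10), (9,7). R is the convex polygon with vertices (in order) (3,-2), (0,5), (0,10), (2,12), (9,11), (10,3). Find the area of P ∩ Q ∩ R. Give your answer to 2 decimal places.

The intersection is the polygon with vertices (7.462,5.923), (2.75,8.75), (2.936,9.184), (8.47,6.629).
By the shoelace formula its area is 4.53.

4.53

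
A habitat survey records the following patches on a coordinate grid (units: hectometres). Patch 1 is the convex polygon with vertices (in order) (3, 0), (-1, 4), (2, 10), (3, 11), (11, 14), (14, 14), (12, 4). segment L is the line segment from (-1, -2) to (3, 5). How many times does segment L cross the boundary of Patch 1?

1

The segment meets the boundary at (1.182,1.818).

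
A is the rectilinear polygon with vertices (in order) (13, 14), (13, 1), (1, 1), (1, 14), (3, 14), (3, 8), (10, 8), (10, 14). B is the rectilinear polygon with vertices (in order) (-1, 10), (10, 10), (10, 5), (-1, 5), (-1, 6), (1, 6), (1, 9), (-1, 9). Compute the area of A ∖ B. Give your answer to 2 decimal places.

83.00

|A| = 114, |A∩B| = 31.
|A ∖ B| = |A| − |A∩B| = 114 − 31 = 83.00.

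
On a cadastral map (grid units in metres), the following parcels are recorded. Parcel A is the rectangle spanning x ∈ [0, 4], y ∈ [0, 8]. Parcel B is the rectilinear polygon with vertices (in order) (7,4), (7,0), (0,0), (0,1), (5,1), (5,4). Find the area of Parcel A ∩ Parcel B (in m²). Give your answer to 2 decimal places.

4.00

The intersection is the polygon with vertices (4,0), (0,0), (0,1), (4,1).
By the shoelace formula its area is 4.00.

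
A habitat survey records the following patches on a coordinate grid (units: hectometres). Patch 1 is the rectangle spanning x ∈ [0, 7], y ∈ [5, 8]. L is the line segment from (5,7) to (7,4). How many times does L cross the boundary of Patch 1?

The segment meets the boundary at (6.333,5).

1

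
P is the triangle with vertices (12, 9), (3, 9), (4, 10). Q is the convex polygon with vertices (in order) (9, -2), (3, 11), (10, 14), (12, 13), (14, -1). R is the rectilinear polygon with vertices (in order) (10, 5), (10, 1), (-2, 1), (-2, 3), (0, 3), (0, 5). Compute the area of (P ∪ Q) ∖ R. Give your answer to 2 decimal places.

|P ∪ Q| = 107.2915.
|(P ∪ Q) ∩ R| = 13.2308.
|(P ∪ Q) ∖ R| = 107.2915 − 13.2308 = 94.06.

94.06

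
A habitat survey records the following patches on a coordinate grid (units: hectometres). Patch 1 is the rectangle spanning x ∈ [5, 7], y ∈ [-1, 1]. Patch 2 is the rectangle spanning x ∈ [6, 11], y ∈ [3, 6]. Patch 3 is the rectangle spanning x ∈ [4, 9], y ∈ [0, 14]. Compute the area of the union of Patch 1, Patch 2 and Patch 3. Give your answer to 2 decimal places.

By inclusion–exclusion:
Individual areas: |Patch 1| = 4, |Patch 2| = 15, |Patch 3| = 70.
|Patch 1∩Patch 2| = 0 (no overlap).
|Patch 1∩Patch 3|: x∈[5,7], y∈[0,1] → 2·1 = 2.
|Patch 2∩Patch 3|: x∈[6,9], y∈[3,6] → 3·3 = 9.
|Patch 1∩Patch 2∩Patch 3| = 0.
|Patch 1 ∪ Patch 2 ∪ Patch 3| = 89 − 11 + 0 = 78.00.

78.00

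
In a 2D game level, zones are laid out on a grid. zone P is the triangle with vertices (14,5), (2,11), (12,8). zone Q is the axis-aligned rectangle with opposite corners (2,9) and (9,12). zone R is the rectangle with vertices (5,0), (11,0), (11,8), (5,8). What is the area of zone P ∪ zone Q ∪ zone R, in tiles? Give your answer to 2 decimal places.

76.08

By inclusion–exclusion:
Individual areas: |zone P| = 12, |zone Q| = 21, |zone R| = 48.
|zone P∩zone Q| = 2.6667.
|zone P∩zone R| = 2.25.
|zone Q∩zone R| = 0 (no overlap).
|zone P∩zone Q∩zone R| = 0.
|zone P ∪ zone Q ∪ zone R| = 81 − 4.9167 + 0 = 76.08.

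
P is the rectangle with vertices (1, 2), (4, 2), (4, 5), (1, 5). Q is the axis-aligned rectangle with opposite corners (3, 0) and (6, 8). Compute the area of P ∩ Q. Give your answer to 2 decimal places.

3.00

|P∩Q|: x∈[3,4], y∈[2,5] → 1·3 = 3.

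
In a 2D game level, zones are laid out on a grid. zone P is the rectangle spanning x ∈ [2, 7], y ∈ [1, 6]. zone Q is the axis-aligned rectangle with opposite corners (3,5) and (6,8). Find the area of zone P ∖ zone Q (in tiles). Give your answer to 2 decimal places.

22.00

|zone P∩zone Q|: x∈[3,6], y∈[5,6] → 3·1 = 3.
|zone P| = 25.
|zone P ∖ zone Q| = |zone P| − |zone P∩zone Q| = 25 − 3 = 22.00.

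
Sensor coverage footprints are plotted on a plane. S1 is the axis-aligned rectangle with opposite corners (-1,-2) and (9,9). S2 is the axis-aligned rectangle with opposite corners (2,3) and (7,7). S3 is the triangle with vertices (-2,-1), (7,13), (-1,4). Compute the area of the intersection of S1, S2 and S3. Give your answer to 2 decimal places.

1.02

The intersection is the polygon with vertices (2,7), (3.143,7), (2,5.222).
By the shoelace formula its area is 1.02.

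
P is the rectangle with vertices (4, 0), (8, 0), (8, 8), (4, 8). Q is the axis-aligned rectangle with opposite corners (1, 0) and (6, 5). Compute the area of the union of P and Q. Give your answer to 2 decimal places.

47.00

By inclusion–exclusion:
Individual areas: |P| = 32, |Q| = 25.
|P∩Q|: x∈[4,6], y∈[0,5] → 2·5 = 10.
|P ∪ Q| = 57 − 10 = 47.00.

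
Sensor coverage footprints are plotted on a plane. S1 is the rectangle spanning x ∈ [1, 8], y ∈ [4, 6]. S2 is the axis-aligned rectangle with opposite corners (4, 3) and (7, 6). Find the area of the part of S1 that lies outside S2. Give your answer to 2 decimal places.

8.00

|S1∩S2|: x∈[4,7], y∈[4,6] → 3·2 = 6.
|S1| = 14.
|S1 ∖ S2| = |S1| − |S1∩S2| = 14 − 6 = 8.00.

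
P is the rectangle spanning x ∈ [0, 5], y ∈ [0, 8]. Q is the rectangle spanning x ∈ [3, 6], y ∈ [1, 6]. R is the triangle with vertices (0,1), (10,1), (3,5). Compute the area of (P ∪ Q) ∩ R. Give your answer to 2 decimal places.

The region (P ∪ Q) ∩ R is the polygon with vertices (6,1), (5,1), (0,1), (3,5), (6,3.286).
By the shoelace formula its area is 15.43.

15.43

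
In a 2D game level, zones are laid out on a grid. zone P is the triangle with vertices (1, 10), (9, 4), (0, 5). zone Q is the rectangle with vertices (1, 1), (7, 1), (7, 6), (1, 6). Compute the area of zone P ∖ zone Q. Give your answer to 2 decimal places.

14.50

|zone P| = 23, |zone P∩zone Q| = 8.5.
|zone P ∖ zone Q| = |zone P| − |zone P∩zone Q| = 23 − 8.5 = 14.50.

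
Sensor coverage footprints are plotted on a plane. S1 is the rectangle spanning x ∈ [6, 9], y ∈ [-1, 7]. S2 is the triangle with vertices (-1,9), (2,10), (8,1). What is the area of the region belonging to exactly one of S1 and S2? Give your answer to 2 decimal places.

38.06

|S1| = 24, |S2| = 16.5, |S1∩S2| = 1.2222.
|S1 △ S2| = |S1| + |S2| − 2·|S1∩S2| = 24 + 16.5 − 2.4444 = 38.06.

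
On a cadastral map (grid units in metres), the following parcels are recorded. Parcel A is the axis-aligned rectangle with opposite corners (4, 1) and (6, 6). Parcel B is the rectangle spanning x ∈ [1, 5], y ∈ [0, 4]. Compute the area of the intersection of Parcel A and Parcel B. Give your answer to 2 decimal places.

3.00

|Parcel A∩Parcel B|: x∈[4,5], y∈[1,4] → 1·3 = 3.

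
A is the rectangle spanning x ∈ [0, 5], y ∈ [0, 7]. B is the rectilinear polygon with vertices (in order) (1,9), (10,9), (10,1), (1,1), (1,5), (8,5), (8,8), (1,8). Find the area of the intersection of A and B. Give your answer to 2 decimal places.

The intersection is the polygon with vertices (5,1), (1,1), (1,5), (5,5).
By the shoelace formula its area is 16.00.

16.00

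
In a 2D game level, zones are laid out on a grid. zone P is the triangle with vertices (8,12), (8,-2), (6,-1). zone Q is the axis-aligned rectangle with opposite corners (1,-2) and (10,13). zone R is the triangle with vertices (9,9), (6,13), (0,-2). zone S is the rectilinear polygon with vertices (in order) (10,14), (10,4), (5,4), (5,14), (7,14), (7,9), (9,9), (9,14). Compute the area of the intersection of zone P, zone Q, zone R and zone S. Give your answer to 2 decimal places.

The intersection is the polygon with vertices (8,7.778), (7.2,6.8), (7.538,9), (8,9).
By the shoelace formula its area is 1.00.

1.00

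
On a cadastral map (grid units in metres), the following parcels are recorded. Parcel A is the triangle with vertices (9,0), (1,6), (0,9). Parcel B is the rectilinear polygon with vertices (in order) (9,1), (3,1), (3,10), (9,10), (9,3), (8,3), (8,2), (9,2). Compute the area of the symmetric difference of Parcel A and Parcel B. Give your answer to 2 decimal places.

|Parcel A| = 9, |Parcel B| = 53, |Parcel A∩Parcel B| = 4.3333.
|Parcel A △ Parcel B| = |Parcel A| + |Parcel B| − 2·|Parcel A∩Parcel B| = 9 + 53 − 8.6667 = 53.33.

53.33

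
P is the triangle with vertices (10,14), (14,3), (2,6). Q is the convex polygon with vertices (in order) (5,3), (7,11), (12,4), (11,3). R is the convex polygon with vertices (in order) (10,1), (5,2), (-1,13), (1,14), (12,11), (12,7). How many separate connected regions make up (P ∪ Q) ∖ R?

(P ∪ Q) ∖ R splits into 3 disjoint pieces (area 7.2667, area 0.3135, area 3.5829).

3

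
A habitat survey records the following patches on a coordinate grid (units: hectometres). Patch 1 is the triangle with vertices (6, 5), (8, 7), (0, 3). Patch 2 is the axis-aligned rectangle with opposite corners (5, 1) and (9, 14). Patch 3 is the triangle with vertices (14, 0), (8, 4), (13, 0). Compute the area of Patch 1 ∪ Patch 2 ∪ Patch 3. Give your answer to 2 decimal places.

By inclusion–exclusion:
Individual areas: |Patch 1| = 4, |Patch 2| = 52, |Patch 3| = 2.
|Patch 1∩Patch 2| = 1.9167.
|Patch 1∩Patch 3| = 0.
|Patch 2∩Patch 3| = 0.0667.
|Patch 1∩Patch 2∩Patch 3| = 0.
|Patch 1 ∪ Patch 2 ∪ Patch 3| = 58 − 1.9833 + 0 = 56.02.

56.02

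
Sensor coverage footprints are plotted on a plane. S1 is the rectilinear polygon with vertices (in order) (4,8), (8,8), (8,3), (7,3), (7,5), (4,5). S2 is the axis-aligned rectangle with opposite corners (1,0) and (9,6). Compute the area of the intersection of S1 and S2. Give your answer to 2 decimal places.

6.00

The intersection is the polygon with vertices (8,3), (7,3), (7,5), (4,5), (4,6), (8,6).
By the shoelace formula its area is 6.00.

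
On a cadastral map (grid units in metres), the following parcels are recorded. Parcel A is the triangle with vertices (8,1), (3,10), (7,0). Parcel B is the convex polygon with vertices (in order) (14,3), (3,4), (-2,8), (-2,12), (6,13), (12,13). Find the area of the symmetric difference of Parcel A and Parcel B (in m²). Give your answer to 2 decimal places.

126.38

|Parcel A| = 7, |Parcel B| = 125.5, |Parcel A∩Parcel B| = 3.0602.
|Parcel A △ Parcel B| = |Parcel A| + |Parcel B| − 2·|Parcel A∩Parcel B| = 7 + 125.5 − 6.1204 = 126.38.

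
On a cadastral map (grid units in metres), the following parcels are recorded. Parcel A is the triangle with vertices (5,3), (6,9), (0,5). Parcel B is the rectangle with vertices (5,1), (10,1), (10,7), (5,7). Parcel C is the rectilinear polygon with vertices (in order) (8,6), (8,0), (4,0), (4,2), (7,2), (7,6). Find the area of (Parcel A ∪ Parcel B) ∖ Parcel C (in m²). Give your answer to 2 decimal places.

37.67

|Parcel A ∪ Parcel B| = 44.6667.
|(Parcel A ∪ Parcel B) ∩ Parcel C| = 7.
|(Parcel A ∪ Parcel B) ∖ Parcel C| = 44.6667 − 7 = 37.67.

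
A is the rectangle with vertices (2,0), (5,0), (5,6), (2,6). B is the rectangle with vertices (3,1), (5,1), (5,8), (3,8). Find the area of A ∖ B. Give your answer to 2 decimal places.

|A∩B|: x∈[3,5], y∈[1,6] → 2·5 = 10.
|A| = 18.
|A ∖ B| = |A| − |A∩B| = 18 − 10 = 8.00.

8.00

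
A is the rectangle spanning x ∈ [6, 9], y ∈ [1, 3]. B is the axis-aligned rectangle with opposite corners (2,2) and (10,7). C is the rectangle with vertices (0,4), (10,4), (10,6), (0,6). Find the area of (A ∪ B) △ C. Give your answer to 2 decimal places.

|A ∪ B| = 43.
|(A ∪ B) ∩ C| = 16.
|(A ∪ B) △ C| = 43 + 20 − 32 = 31.00.

31.00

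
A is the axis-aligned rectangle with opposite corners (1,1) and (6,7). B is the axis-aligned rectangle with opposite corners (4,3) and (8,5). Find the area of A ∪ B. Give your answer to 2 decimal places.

By inclusion–exclusion:
Individual areas: |A| = 30, |B| = 8.
|A∩B|: x∈[4,6], y∈[3,5] → 2·2 = 4.
|A ∪ B| = 38 − 4 = 34.00.

34.00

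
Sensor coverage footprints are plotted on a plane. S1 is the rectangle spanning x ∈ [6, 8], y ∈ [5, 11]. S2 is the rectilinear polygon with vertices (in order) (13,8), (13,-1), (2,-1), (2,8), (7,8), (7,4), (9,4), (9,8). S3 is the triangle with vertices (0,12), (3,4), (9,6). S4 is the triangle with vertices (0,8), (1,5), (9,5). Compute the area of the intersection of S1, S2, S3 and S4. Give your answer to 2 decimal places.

0.67

The intersection is the polygon with vertices (7,5.333), (6,5), (6,6), (7,5.667).
By the shoelace formula its area is 0.67.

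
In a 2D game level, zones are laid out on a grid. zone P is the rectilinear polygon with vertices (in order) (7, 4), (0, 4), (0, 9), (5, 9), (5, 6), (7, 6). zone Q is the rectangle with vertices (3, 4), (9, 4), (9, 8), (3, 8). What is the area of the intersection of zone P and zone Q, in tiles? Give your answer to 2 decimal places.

12.00

The intersection is the polygon with vertices (3,4), (3,8), (5,8), (5,6), (7,6), (7,4).
By the shoelace formula its area is 12.00.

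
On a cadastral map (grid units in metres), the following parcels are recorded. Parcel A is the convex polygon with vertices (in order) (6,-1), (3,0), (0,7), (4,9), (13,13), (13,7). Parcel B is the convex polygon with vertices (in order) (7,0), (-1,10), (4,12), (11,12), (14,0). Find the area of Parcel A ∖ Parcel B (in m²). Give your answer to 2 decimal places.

|Parcel A| = 101, |Parcel A∩Parcel B| = 71.5672.
|Parcel A ∖ Parcel B| = |Parcel A| − |Parcel A∩Parcel B| = 101 − 71.5672 = 29.43.

29.43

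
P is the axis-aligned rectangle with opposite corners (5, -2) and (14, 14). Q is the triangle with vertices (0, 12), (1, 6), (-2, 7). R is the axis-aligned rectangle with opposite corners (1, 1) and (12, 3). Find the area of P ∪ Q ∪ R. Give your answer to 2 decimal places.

By inclusion–exclusion:
Individual areas: |P| = 144, |Q| = 8.5, |R| = 22.
|P∩Q| = 0.
|P∩R|: x∈[5,12], y∈[1,3] → 7·2 = 14.
|Q∩R| = 0.
|P∩Q∩R| = 0.
|P ∪ Q ∪ R| = 174.5 − 14 + 0 = 160.50.

160.50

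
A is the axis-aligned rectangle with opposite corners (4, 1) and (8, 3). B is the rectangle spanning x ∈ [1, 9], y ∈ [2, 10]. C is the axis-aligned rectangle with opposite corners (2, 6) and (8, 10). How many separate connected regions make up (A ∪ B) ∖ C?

1

(A ∪ B) ∖ C is a single connected region.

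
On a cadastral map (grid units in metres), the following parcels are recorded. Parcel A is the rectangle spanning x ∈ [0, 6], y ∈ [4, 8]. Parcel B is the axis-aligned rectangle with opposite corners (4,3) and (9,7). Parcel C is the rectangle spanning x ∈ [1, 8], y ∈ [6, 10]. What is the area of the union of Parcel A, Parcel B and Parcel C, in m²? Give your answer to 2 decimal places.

54.00

By inclusion–exclusion:
Individual areas: |Parcel A| = 24, |Parcel B| = 20, |Parcel C| = 28.
|Parcel A∩Parcel B|: x∈[4,6], y∈[4,7] → 2·3 = 6.
|Parcel A∩Parcel C|: x∈[1,6], y∈[6,8] → 5·2 = 10.
|Parcel B∩Parcel C|: x∈[4,8], y∈[6,7] → 4·1 = 4.
|Parcel A∩Parcel B∩Parcel C| = 2.
|Parcel A ∪ Parcel B ∪ Parcel C| = 72 − 20 + 2 = 54.00.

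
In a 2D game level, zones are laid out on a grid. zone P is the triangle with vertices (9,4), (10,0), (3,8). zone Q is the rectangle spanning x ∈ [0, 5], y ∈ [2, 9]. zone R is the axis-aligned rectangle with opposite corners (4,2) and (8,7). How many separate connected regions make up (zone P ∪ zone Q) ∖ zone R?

2

(zone P ∪ zone Q) ∖ zone R splits into 2 disjoint pieces (area 4.0476, area 30).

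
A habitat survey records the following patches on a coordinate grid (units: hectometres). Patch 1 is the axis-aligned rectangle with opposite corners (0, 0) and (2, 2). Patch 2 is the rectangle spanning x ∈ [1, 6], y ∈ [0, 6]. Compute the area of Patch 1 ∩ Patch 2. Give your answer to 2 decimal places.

|Patch 1∩Patch 2|: x∈[1,2], y∈[0,2] → 1·2 = 2.

2.00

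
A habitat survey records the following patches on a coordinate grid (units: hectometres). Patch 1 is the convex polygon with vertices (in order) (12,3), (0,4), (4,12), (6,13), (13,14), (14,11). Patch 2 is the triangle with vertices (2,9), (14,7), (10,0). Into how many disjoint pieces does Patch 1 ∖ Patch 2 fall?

3

Patch 1 ∖ Patch 2 splits into 3 disjoint pieces (area 0.1237, area 16.82, area 54.3108).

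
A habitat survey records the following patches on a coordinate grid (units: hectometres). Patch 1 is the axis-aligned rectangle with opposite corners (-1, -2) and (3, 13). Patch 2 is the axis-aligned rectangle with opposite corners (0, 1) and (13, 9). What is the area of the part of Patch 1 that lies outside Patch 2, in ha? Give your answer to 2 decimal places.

|Patch 1∩Patch 2|: x∈[0,3], y∈[1,9] → 3·8 = 24.
|Patch 1| = 60.
|Patch 1 ∖ Patch 2| = |Patch 1| − |Patch 1∩Patch 2| = 60 − 24 = 36.00.

36.00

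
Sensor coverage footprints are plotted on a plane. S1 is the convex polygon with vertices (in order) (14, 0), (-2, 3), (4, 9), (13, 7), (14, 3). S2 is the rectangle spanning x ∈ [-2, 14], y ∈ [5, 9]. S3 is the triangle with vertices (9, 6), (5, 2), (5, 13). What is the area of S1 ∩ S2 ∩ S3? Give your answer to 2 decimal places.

The intersection is the polygon with vertices (7.764,8.164), (9,6), (8,5), (5,5), (5,8.778).
By the shoelace formula its area is 11.67.

11.67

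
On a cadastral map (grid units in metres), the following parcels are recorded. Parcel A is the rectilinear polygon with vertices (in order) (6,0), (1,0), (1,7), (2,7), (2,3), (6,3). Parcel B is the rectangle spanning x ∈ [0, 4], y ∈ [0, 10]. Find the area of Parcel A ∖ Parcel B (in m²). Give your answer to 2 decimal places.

6.00

|Parcel A| = 19, |Parcel A∩Parcel B| = 13.
|Parcel A ∖ Parcel B| = |Parcel A| − |Parcel A∩Parcel B| = 19 − 13 = 6.00.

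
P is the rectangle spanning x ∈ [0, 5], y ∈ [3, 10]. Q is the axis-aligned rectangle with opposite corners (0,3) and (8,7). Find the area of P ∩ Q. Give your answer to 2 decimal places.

20.00

|P∩Q|: x∈[0,5], y∈[3,7] → 5·4 = 20.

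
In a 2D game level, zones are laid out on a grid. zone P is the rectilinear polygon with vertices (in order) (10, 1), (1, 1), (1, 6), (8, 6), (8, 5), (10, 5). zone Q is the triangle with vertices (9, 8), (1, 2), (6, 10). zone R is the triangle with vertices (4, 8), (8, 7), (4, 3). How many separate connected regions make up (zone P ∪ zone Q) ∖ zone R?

2

(zone P ∪ zone Q) ∖ zone R splits into 2 disjoint pieces (area 38.7, area 6.5329).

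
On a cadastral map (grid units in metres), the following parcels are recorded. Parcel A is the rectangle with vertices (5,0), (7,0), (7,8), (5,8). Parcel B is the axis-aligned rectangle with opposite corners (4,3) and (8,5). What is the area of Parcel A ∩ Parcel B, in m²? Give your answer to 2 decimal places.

4.00

|Parcel A∩Parcel B|: x∈[5,7], y∈[3,5] → 2·2 = 4.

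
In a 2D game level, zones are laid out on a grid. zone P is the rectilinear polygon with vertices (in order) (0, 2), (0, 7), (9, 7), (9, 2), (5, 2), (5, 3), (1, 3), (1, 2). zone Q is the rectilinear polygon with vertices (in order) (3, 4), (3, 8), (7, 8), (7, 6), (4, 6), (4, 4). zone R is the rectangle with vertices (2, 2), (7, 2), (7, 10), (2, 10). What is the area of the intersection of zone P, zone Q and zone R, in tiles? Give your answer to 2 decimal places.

6.00

The intersection is the polygon with vertices (7,6), (4,6), (4,4), (3,4), (3,7), (7,7).
By the shoelace formula its area is 6.00.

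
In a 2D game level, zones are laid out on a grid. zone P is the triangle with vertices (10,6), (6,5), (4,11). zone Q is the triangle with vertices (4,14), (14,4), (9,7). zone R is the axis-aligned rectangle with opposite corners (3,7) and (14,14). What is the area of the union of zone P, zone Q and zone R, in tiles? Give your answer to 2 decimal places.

By inclusion–exclusion:
Individual areas: |zone P| = 13, |zone Q| = 10, |zone R| = 77.
|zone P∩zone Q| = 0.
|zone P∩zone R| = 6.9333.
|zone Q∩zone R| = 7.
|zone P∩zone Q∩zone R| = 0.
|zone P ∪ zone Q ∪ zone R| = 100 − 13.9333 + 0 = 86.07.

86.07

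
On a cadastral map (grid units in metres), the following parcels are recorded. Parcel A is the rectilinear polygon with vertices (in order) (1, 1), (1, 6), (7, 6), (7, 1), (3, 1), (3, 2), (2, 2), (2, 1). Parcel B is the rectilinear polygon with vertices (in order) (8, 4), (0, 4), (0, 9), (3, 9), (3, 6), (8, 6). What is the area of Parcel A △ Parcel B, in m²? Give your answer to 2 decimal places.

30.00

|Parcel A| = 29, |Parcel B| = 25, |Parcel A∩Parcel B| = 12.
|Parcel A △ Parcel B| = |Parcel A| + |Parcel B| − 2·|Parcel A∩Parcel B| = 29 + 25 − 24 = 30.00.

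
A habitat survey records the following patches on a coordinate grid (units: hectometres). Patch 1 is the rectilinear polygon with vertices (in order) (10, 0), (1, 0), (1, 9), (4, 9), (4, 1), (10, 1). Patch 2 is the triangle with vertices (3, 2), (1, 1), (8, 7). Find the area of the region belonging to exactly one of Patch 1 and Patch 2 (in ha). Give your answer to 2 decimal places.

32.79

|Patch 1| = 33, |Patch 2| = 2.5, |Patch 1∩Patch 2| = 1.3571.
|Patch 1 △ Patch 2| = |Patch 1| + |Patch 2| − 2·|Patch 1∩Patch 2| = 33 + 2.5 − 2.7143 = 32.79.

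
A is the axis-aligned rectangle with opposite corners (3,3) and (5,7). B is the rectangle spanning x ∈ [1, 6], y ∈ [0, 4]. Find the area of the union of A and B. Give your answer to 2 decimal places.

26.00

By inclusion–exclusion:
Individual areas: |A| = 8, |B| = 20.
|A∩B|: x∈[3,5], y∈[3,4] → 2·1 = 2.
|A ∪ B| = 28 − 2 = 26.00.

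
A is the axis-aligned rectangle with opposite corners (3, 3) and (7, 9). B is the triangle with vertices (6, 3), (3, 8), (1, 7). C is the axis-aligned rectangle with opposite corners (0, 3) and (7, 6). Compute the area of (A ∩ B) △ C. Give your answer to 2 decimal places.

|A ∩ B| = 3.9.
|(A ∩ B) ∩ C| = 2.7.
|(A ∩ B) △ C| = 3.9 + 21 − 5.4 = 19.50.

19.50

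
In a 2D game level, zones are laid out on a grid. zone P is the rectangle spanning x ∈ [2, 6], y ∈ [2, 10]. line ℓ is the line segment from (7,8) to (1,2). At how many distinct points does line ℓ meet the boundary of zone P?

2

The segment meets the boundary at (2,3), (6,7).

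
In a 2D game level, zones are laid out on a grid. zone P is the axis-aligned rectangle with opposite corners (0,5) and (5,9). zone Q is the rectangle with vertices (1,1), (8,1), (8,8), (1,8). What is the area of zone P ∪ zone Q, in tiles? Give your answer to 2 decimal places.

57.00

By inclusion–exclusion:
Individual areas: |zone P| = 20, |zone Q| = 49.
|zone P∩zone Q|: x∈[1,5], y∈[5,8] → 4·3 = 12.
|zone P ∪ zone Q| = 69 − 12 = 57.00.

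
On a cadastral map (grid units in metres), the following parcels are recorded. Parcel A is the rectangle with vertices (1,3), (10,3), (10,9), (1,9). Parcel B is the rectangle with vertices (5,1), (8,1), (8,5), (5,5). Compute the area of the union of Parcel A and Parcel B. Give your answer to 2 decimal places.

By inclusion–exclusion:
Individual areas: |Parcel A| = 54, |Parcel B| = 12.
|Parcel A∩Parcel B|: x∈[5,8], y∈[3,5] → 3·2 = 6.
|Parcel A ∪ Parcel B| = 66 − 6 = 60.00.

60.00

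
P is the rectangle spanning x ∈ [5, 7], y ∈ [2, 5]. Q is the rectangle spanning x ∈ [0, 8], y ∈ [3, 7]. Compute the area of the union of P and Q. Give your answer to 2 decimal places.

34.00

By inclusion–exclusion:
Individual areas: |P| = 6, |Q| = 32.
|P∩Q|: x∈[5,7], y∈[3,5] → 2·2 = 4.
|P ∪ Q| = 38 − 4 = 34.00.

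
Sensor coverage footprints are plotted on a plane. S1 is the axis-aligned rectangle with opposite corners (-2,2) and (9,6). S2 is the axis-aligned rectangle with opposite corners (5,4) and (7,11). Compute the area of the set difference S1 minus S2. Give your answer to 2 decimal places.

|S1∩S2|: x∈[5,7], y∈[4,6] → 2·2 = 4.
|S1| = 44.
|S1 ∖ S2| = |S1| − |S1∩S2| = 44 − 4 = 40.00.

40.00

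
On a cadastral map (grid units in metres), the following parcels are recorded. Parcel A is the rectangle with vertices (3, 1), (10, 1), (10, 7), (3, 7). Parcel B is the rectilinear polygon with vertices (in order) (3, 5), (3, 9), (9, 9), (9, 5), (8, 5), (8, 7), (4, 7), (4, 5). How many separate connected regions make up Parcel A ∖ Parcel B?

Parcel A ∖ Parcel B is a single connected region.

1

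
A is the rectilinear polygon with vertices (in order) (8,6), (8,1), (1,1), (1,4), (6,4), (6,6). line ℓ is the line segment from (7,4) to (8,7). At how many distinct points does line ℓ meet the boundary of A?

The segment meets the boundary at (7.667,6).

1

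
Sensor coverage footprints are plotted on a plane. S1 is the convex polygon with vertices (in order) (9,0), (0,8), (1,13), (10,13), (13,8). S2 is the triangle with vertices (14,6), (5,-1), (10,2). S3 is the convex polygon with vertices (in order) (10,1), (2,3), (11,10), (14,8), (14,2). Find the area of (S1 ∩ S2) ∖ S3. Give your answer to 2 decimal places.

0.33

|S1 ∩ S2| = 1.8021.
|(S1 ∩ S2) ∩ S3| = 1.4707.
|(S1 ∩ S2) ∖ S3| = 1.8021 − 1.4707 = 0.33.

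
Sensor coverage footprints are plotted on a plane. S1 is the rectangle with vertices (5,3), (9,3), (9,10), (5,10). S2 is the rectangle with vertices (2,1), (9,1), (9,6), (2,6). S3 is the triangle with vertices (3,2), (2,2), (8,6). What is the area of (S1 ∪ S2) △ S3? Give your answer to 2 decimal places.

49.00

|S1 ∪ S2| = 51.
|(S1 ∪ S2) ∩ S3| = 2.
|(S1 ∪ S2) △ S3| = 51 + 2 − 4 = 49.00.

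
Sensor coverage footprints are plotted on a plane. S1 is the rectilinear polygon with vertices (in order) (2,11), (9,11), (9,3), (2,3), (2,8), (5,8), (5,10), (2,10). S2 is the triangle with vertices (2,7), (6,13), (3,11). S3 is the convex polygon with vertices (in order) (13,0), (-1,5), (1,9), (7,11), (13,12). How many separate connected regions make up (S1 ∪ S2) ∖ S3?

(S1 ∪ S2) ∖ S3 splits into 2 disjoint pieces (area 5.4508, area 1.2071).

2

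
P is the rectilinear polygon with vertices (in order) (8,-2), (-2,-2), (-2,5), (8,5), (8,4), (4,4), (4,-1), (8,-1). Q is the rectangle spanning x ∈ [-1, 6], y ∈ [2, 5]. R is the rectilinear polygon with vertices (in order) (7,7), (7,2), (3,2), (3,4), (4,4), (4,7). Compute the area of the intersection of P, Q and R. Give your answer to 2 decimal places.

4.00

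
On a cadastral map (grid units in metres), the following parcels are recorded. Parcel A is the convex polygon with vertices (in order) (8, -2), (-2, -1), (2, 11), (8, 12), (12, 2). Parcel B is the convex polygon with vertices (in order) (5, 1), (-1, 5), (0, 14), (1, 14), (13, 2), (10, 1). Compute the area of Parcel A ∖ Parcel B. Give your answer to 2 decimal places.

|Parcel A| = 132, |Parcel A∩Parcel B| = 72.9297.
|Parcel A ∖ Parcel B| = |Parcel A| − |Parcel A∩Parcel B| = 132 − 72.9297 = 59.07.

59.07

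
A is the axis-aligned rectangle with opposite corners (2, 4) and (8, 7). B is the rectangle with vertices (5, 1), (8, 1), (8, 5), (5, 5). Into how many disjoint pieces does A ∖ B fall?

1

A ∖ B is a single connected region.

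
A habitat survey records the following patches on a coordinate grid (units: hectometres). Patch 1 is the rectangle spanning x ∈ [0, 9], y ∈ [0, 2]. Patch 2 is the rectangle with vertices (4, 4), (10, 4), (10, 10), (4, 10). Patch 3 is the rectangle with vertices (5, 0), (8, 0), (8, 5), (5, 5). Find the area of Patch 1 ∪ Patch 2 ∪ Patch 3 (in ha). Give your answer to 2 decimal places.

By inclusion–exclusion:
Individual areas: |Patch 1| = 18, |Patch 2| = 36, |Patch 3| = 15.
|Patch 1∩Patch 2| = 0 (no overlap).
|Patch 1∩Patch 3|: x∈[5,8], y∈[0,2] → 3·2 = 6.
|Patch 2∩Patch 3|: x∈[5,8], y∈[4,5] → 3·1 = 3.
|Patch 1∩Patch 2∩Patch 3| = 0.
|Patch 1 ∪ Patch 2 ∪ Patch 3| = 69 − 9 + 0 = 60.00.

60.00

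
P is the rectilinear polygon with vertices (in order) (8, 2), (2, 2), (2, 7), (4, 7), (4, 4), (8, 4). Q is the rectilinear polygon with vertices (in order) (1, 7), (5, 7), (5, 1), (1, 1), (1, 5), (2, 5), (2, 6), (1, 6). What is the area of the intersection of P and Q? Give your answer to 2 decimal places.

12.00

The intersection is the polygon with vertices (2,2), (2,5), (2,6), (2,7), (4,7), (4,4), (5,4), (5,2).
By the shoelace formula its area is 12.00.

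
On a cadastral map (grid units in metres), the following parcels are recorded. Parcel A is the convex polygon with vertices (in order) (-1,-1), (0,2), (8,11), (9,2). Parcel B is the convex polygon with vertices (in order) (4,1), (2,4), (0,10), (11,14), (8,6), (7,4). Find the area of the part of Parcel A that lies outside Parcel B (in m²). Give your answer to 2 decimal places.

|Parcel A| = 54, |Parcel A∩Parcel B| = 29.329.
|Parcel A ∖ Parcel B| = |Parcel A| − |Parcel A∩Parcel B| = 54 − 29.329 = 24.67.

24.67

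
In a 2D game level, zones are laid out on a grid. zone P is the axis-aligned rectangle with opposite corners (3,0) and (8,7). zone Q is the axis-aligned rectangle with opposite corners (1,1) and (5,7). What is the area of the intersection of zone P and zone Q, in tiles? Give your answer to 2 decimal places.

12.00

|zone P∩zone Q|: x∈[3,5], y∈[1,7] → 2·6 = 12.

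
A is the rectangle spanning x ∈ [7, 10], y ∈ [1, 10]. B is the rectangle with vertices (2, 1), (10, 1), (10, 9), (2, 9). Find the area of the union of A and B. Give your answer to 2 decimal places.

67.00

By inclusion–exclusion:
Individual areas: |A| = 27, |B| = 64.
|A∩B|: x∈[7,10], y∈[1,9] → 3·8 = 24.
|A ∪ B| = 91 − 24 = 67.00.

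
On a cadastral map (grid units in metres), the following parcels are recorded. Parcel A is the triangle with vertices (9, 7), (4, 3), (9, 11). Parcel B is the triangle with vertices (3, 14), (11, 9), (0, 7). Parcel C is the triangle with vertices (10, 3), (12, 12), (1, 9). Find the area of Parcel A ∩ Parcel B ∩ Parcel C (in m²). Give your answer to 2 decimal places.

1.84

The intersection is the polygon with vertices (9,10.25), (9,8.636), (7.333,8.333), (8.663,10.461).
By the shoelace formula its area is 1.84.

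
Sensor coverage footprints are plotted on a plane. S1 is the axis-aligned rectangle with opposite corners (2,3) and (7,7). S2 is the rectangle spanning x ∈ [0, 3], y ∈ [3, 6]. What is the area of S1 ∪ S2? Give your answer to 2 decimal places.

By inclusion–exclusion:
Individual areas: |S1| = 20, |S2| = 9.
|S1∩S2|: x∈[2,3], y∈[3,6] → 1·3 = 3.
|S1 ∪ S2| = 29 − 3 = 26.00.

26.00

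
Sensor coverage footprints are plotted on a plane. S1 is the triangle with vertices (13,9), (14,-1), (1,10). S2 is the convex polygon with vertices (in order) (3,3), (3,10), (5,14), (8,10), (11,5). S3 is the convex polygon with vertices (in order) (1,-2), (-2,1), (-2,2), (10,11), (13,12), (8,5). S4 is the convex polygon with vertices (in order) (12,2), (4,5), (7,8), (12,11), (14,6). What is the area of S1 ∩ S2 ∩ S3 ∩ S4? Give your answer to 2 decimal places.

The intersection is the polygon with vertices (9.63,7.283), (8,5), (7.5,4.5), (5.333,6.333), (7,8), (8.618,8.971).
By the shoelace formula its area is 9.78.

9.78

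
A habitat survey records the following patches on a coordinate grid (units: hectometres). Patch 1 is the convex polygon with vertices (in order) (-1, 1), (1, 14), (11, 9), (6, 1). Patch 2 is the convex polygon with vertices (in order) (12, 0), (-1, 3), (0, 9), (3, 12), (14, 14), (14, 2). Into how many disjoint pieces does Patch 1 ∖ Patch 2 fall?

2

Patch 1 ∖ Patch 2 splits into 2 disjoint pieces (area 8.0894, area 7.1879).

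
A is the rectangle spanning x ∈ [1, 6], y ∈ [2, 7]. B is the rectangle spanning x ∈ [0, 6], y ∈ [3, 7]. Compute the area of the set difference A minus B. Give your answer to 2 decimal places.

|A∩B|: x∈[1,6], y∈[3,7] → 5·4 = 20.
|A| = 25.
|A ∖ B| = |A| − |A∩B| = 25 − 20 = 5.00.

5.00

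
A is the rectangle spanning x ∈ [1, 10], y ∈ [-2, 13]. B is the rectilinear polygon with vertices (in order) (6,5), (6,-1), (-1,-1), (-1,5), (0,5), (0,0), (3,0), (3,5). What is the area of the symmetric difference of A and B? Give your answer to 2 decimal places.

122.00

|A| = 135, |B| = 27, |A∩B| = 20.
|A △ B| = |A| + |B| − 2·|A∩B| = 135 + 27 − 40 = 122.00.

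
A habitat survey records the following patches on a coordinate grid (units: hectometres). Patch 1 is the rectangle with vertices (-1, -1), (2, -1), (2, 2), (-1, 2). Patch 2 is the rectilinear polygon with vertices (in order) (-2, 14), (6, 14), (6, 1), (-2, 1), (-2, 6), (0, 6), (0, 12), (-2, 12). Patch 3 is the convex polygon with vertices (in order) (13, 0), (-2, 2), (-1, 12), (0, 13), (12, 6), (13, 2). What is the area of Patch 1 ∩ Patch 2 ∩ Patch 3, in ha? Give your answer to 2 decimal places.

The intersection is the polygon with vertices (2,2), (2,1.467), (-1,1.867), (-1,2).
By the shoelace formula its area is 1.00.

1.00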